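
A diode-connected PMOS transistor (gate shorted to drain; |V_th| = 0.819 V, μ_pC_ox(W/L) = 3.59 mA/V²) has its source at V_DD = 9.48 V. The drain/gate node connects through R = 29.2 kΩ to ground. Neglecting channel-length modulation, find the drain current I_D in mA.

I_D = 0.283 mA

With gate tied to drain, V_SG = V_SD ≥ V_SG − |V_th|, so the device is in saturation.
KCL at the drain: ½ k_p (V_SG − |V_th|)² = (V_DD − V_SG)/R.
Let x = V_SG − 0.819. Then 52.4 x² + x − 8.661 = 0, giving x = 0.397 V (positive root), so V_SG = 1.22 V.
I_D = (V_DD − V_SG)/R = (9.48 − 1.22) / 29.2 = 0.283 mA.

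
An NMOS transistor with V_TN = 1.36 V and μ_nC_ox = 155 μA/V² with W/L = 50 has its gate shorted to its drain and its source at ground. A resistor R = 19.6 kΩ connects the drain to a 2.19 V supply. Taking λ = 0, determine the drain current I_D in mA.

With gate tied to drain, V_GS = V_DS ≥ V_GS − V_TN, so the device is in saturation.
k_n = μ_nC_ox · (W/L) = 7.75 mA/V².
KCL at the drain: ½ k_n (V_GS − V_TN)² = (V_DD − V_GS)/R.
Let x = V_GS − 1.36. Then 76 x² + x − 0.83 = 0, giving x = 0.0982 V (positive root), so V_GS = 1.46 V.
I_D = (V_DD − V_GS)/R = (2.19 − 1.46) / 19.6 = 0.0373 mA.

I_D = 0.0373 mA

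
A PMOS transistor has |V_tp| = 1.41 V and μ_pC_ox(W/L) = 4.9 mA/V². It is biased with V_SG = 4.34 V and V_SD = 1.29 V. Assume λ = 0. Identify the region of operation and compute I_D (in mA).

Triode; I_D = 14.4 mA

V_ov = V_SG − |V_tp| = 4.34 − 1.41 = 2.93 V.
Since V_SD = 1.29 V < V_ov = 2.93 V, the device is in the triode region.
I_D = k_p [V_ov · V_SD − ½ V_SD²] = 4.9 × [2.93 × 1.29 − 0.5 × 1.29²] = 14.4 mA.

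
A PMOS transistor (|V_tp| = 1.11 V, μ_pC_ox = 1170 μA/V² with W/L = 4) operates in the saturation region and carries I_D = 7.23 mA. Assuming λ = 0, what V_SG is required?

k_p = μ_pC_ox · (W/L) = 4.68 mA/V².
In saturation I_D = ½ k_p (V_SG − |V_tp|)², so V_SG − |V_tp| = √(2 I_D / k_p) = √(2 × 7.23 / 4.68) = 1.76 V.
V_SG = 1.11 + 1.76 = 2.87 V.

V_SG = 2.87 V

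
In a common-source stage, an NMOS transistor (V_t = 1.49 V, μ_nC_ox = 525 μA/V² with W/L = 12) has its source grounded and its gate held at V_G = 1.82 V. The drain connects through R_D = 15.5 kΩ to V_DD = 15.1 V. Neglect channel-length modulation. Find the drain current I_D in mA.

V_GS = V_G = 1.82 V, so V_ov = 1.82 − 1.49 = 0.33 V.
k_n = μ_nC_ox · (W/L) = 6.3 mA/V².
Assume saturation: I_D = ½ k_n V_ov² = 0.5 × 6.3 × 0.33² = 0.343 mA, giving V_DS = V_DD − I_D R_D = 15.1 − 0.343 × 15.5 = 9.78 V.
V_DS = 9.78 V ≥ V_ov = 0.33 V, confirming saturation.

I_D = 0.343 mA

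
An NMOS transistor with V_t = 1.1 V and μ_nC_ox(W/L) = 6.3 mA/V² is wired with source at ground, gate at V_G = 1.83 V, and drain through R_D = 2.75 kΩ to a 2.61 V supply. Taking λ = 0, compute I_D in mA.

V_GS = V_G = 1.83 V, so V_ov = 1.83 − 1.1 = 0.73 V.
Assume saturation: I_D = ½ k_n V_ov² = 0.5 × 6.3 × 0.73² = 1.68 mA, giving V_DS = V_DD − I_D R_D = 2.61 − 1.68 × 2.75 = -2.01 V.
But -2.01 V < V_ov = 0.73 V, so the device is actually in triode.
In triode I_D = k_n[V_ov V_DS − ½ V_DS²] and I_D = (V_DD − V_DS)/R_D. Equating: 8.66 V_DS² − 13.65 V_DS + 2.61 = 0, giving V_DS = 0.223 V (the root below V_ov).
I_D = (2.61 − 0.223) / 2.75 = 0.868 mA.

I_D = 0.868 mA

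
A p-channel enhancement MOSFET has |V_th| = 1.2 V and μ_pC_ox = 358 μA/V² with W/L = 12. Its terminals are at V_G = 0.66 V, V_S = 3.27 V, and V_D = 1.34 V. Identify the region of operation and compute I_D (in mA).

Saturation; I_D = 4.27 mA

V_SG = V_S − V_G = 3.27 − 0.66 = 2.61 V; V_SD = V_S − V_D = 3.27 − 1.34 = 1.93 V.
k_p = μ_pC_ox · (W/L) = 4.296 mA/V².
V_ov = V_SG − |V_th| = 2.61 − 1.2 = 1.41 V.
Since V_SD = 1.93 V ≥ V_ov = 1.41 V, the device is in saturation.
I_D = ½ k_p V_ov² = 0.5 × 4.296 × 1.41² = 4.27 mA.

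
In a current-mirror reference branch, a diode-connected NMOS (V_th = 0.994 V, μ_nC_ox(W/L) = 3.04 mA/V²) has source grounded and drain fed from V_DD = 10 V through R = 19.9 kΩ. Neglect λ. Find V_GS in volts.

V_GS = 1.52 V

With gate tied to drain, V_GS = V_DS ≥ V_GS − V_th, so the device is in saturation.
KCL at the drain: ½ k_n (V_GS − V_th)² = (V_DD − V_GS)/R.
Let x = V_GS − 0.994. Then 30.2 x² + x − 9.006 = 0, giving x = 0.529 V (positive root), so V_GS = 1.52 V.
I_D = (V_DD − V_GS)/R = (10 − 1.52) / 19.9 = 0.426 mA.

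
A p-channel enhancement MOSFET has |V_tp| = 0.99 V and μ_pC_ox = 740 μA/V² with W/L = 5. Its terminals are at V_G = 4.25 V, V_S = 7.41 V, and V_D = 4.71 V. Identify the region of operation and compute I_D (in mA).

V_SG = V_S − V_G = 7.41 − 4.25 = 3.16 V; V_SD = V_S − V_D = 7.41 − 4.71 = 2.7 V.
k_p = μ_pC_ox · (W/L) = 3.7 mA/V².
V_ov = V_SG − |V_tp| = 3.16 − 0.99 = 2.17 V.
Since V_SD = 2.7 V ≥ V_ov = 2.17 V, the device is in saturation.
I_D = ½ k_p V_ov² = 0.5 × 3.7 × 2.17² = 8.71 mA.

Saturation; I_D = 8.71 mA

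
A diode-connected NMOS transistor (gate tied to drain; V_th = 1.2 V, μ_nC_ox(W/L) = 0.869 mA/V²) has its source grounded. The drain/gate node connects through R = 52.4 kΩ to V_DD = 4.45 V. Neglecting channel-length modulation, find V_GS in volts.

With gate tied to drain, V_GS = V_DS ≥ V_GS − V_th, so the device is in saturation.
KCL at the drain: ½ k_n (V_GS − V_th)² = (V_DD − V_GS)/R.
Let x = V_GS − 1.2. Then 22.8 x² + x − 3.25 = 0, giving x = 0.356 V (positive root), so V_GS = 1.56 V.
I_D = (V_DD − V_GS)/R = (4.45 − 1.56) / 52.4 = 0.0552 mA.

V_GS = 1.56 V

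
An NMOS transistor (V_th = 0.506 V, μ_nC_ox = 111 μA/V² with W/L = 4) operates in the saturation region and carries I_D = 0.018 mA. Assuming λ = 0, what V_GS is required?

k_n = μ_nC_ox · (W/L) = 0.444 mA/V².
In saturation I_D = ½ k_n (V_GS − V_th)², so V_GS − V_th = √(2 I_D / k_n) = √(2 × 0.018 / 0.444) = 0.285 V.
V_GS = 0.506 + 0.285 = 0.791 V.

V_GS = 0.791 V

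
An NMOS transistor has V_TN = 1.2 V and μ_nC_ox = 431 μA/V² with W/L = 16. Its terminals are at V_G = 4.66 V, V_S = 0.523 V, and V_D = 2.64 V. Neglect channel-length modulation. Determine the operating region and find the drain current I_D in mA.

V_GS = V_G − V_S = 4.66 − 0.523 = 4.14 V; V_DS = V_D − V_S = 2.64 − 0.523 = 2.12 V.
k_n = μ_nC_ox · (W/L) = 6.896 mA/V².
V_ov = V_GS − V_TN = 4.14 − 1.2 = 2.94 V.
Since V_DS = 2.12 V < V_ov = 2.94 V, the device is in the triode region.
I_D = k_n [V_ov · V_DS − ½ V_DS²] = 6.896 × [2.94 × 2.12 − 0.5 × 2.12²] = 27.4 mA.

Triode; I_D = 27.4 mA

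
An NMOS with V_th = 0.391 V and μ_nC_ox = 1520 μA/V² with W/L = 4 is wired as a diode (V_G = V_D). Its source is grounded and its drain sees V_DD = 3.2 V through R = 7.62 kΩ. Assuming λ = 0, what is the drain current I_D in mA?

I_D = 0.326 mA

With gate tied to drain, V_GS = V_DS ≥ V_GS − V_th, so the device is in saturation.
k_n = μ_nC_ox · (W/L) = 6.08 mA/V².
KCL at the drain: ½ k_n (V_GS − V_th)² = (V_DD − V_GS)/R.
Let x = V_GS − 0.391. Then 23.2 x² + x − 2.809 = 0, giving x = 0.327 V (positive root), so V_GS = 0.718 V.
I_D = (V_DD − V_GS)/R = (3.2 − 0.718) / 7.62 = 0.326 mA.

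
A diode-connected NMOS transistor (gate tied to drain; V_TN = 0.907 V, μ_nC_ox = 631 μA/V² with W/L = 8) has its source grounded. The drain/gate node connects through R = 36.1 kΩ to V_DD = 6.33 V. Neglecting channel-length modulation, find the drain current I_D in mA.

I_D = 0.144 mA

With gate tied to drain, V_GS = V_DS ≥ V_GS − V_TN, so the device is in saturation.
k_n = μ_nC_ox · (W/L) = 5.048 mA/V².
KCL at the drain: ½ k_n (V_GS − V_TN)² = (V_DD − V_GS)/R.
Let x = V_GS − 0.907. Then 91.1 x² + x − 5.423 = 0, giving x = 0.239 V (positive root), so V_GS = 1.15 V.
I_D = (V_DD − V_GS)/R = (6.33 − 1.15) / 36.1 = 0.144 mA.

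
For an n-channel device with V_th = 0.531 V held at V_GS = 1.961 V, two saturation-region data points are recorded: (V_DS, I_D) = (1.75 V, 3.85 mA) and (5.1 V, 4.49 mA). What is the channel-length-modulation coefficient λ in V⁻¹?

With V_GS fixed, I_D ∝ (1 + λ V_DS) in saturation, so I_D2/I_D1 = (1 + λ V_DS2)/(1 + λ V_DS1).
4.49/3.85 = 1.166 = (1 + 5.1 λ)/(1 + 1.75 λ).
Solving: λ (I_D1 V_DS2 − I_D2 V_DS1) = I_D2 − I_D1, so λ = (4.49 − 3.85) / (3.85 × 5.1 − 4.49 × 1.75) = 0.64 / 11.8 = 0.0543 V⁻¹.

λ = 0.0543 V⁻¹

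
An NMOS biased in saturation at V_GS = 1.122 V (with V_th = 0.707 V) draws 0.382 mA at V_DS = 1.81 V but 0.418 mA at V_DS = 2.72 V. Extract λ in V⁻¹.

λ = 0.127 V⁻¹

With V_GS fixed, I_D ∝ (1 + λ V_DS) in saturation, so I_D2/I_D1 = (1 + λ V_DS2)/(1 + λ V_DS1).
0.418/0.382 = 1.094 = (1 + 2.72 λ)/(1 + 1.81 λ).
Solving: λ (I_D1 V_DS2 − I_D2 V_DS1) = I_D2 − I_D1, so λ = (0.418 − 0.382) / (0.382 × 2.72 − 0.418 × 1.81) = 0.036 / 0.282 = 0.127 V⁻¹.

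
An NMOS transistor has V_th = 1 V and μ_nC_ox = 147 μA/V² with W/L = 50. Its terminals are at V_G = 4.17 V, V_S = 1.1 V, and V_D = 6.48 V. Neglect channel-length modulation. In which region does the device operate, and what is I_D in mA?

Saturation; I_D = 15.7 mA

V_GS = V_G − V_S = 4.17 − 1.1 = 3.07 V; V_DS = V_D − V_S = 6.48 − 1.1 = 5.38 V.
k_n = μ_nC_ox · (W/L) = 7.35 mA/V².
V_ov = V_GS − V_th = 3.07 − 1 = 2.07 V.
Since V_DS = 5.38 V ≥ V_ov = 2.07 V, the device is in saturation.
I_D = ½ k_n V_ov² = 0.5 × 7.35 × 2.07² = 15.7 mA.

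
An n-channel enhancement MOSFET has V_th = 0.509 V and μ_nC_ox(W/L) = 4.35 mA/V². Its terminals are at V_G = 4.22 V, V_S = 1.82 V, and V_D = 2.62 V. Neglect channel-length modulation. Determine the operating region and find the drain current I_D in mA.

V_GS = V_G − V_S = 4.22 − 1.82 = 2.4 V; V_DS = V_D − V_S = 2.62 − 1.82 = 0.8 V.
V_ov = V_GS − V_th = 2.4 − 0.509 = 1.89 V.
Since V_DS = 0.8 V < V_ov = 1.89 V, the device is in the triode region.
I_D = k_n [V_ov · V_DS − ½ V_DS²] = 4.35 × [1.89 × 0.8 − 0.5 × 0.8²] = 5.19 mA.

Triode; I_D = 5.19 mA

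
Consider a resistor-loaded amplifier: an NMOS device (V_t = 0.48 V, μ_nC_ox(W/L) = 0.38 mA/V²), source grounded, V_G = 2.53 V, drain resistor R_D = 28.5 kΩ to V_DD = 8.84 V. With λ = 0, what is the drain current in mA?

I_D = 0.295 mA

V_GS = V_G = 2.53 V, so V_ov = 2.53 − 0.48 = 2.05 V.
Assume saturation: I_D = ½ k_n V_ov² = 0.5 × 0.38 × 2.05² = 0.798 mA, giving V_DS = V_DD − I_D R_D = 8.84 − 0.798 × 28.5 = -13.9 V.
But -13.9 V < V_ov = 2.05 V, so the device is actually in triode.
In triode I_D = k_n[V_ov V_DS − ½ V_DS²] and I_D = (V_DD − V_DS)/R_D. Equating: 5.42 V_DS² − 23.2 V_DS + 8.84 = 0, giving V_DS = 0.423 V (the root below V_ov).
I_D = (8.84 − 0.423) / 28.5 = 0.295 mA.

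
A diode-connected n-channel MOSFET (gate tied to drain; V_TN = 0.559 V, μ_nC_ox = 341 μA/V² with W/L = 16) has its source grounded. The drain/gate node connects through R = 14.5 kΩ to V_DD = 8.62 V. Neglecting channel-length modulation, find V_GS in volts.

With gate tied to drain, V_GS = V_DS ≥ V_GS − V_TN, so the device is in saturation.
k_n = μ_nC_ox · (W/L) = 5.456 mA/V².
KCL at the drain: ½ k_n (V_GS − V_TN)² = (V_DD − V_GS)/R.
Let x = V_GS − 0.559. Then 39.6 x² + x − 8.061 = 0, giving x = 0.439 V (positive root), so V_GS = 0.998 V.
I_D = (V_DD − V_GS)/R = (8.62 − 0.998) / 14.5 = 0.526 mA.

V_GS = 0.998 V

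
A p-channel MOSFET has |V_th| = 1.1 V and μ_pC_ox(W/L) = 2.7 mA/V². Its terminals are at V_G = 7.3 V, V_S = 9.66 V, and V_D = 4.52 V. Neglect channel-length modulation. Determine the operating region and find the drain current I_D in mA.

V_SG = V_S − V_G = 9.66 − 7.3 = 2.36 V; V_SD = V_S − V_D = 9.66 − 4.52 = 5.14 V.
V_ov = V_SG − |V_th| = 2.36 − 1.1 = 1.26 V.
Since V_SD = 5.14 V ≥ V_ov = 1.26 V, the device is in saturation.
I_D = ½ k_p V_ov² = 0.5 × 2.7 × 1.26² = 2.14 mA.

Saturation; I_D = 2.14 mA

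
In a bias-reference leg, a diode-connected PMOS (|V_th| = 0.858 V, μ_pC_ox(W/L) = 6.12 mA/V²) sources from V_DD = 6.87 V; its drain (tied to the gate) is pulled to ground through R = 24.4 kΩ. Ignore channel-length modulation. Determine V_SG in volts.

V_SG = 1.14 V

With gate tied to drain, V_SG = V_SD ≥ V_SG − |V_th|, so the device is in saturation.
KCL at the drain: ½ k_p (V_SG − |V_th|)² = (V_DD − V_SG)/R.
Let x = V_SG − 0.858. Then 74.7 x² + x − 6.012 = 0, giving x = 0.277 V (positive root), so V_SG = 1.14 V.
I_D = (V_DD − V_SG)/R = (6.87 − 1.14) / 24.4 = 0.235 mA.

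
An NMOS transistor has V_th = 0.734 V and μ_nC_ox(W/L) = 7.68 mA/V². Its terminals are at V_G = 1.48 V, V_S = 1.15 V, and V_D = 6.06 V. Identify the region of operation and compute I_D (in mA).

V_GS = V_G − V_S = 1.48 − 1.15 = 0.33 V; V_DS = V_D − V_S = 6.06 − 1.15 = 4.91 V.
V_GS = 0.33 V < V_th = 0.734 V, so the transistor is in cutoff.

Cutoff; I_D = 0 mA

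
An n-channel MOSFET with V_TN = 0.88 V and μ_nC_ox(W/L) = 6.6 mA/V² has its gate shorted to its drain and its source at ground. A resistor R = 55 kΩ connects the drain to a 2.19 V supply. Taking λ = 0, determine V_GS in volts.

V_GS = 0.962 V

With gate tied to drain, V_GS = V_DS ≥ V_GS − V_TN, so the device is in saturation.
KCL at the drain: ½ k_n (V_GS − V_TN)² = (V_DD − V_GS)/R.
Let x = V_GS − 0.88. Then 182 x² + x − 1.31 = 0, giving x = 0.0822 V (positive root), so V_GS = 0.962 V.
I_D = (V_DD − V_GS)/R = (2.19 − 0.962) / 55 = 0.0223 mA.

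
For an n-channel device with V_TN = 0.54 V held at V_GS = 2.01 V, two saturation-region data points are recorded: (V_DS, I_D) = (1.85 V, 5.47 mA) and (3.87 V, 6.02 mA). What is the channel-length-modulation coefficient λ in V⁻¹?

With V_GS fixed, I_D ∝ (1 + λ V_DS) in saturation, so I_D2/I_D1 = (1 + λ V_DS2)/(1 + λ V_DS1).
6.02/5.47 = 1.101 = (1 + 3.87 λ)/(1 + 1.85 λ).
Solving: λ (I_D1 V_DS2 − I_D2 V_DS1) = I_D2 − I_D1, so λ = (6.02 − 5.47) / (5.47 × 3.87 − 6.02 × 1.85) = 0.55 / 10 = 0.0548 V⁻¹.

λ = 0.0548 V⁻¹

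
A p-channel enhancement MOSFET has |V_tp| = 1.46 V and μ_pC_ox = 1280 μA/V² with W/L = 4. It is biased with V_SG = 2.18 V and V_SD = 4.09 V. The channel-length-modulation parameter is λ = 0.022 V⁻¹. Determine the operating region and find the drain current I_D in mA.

Saturation; I_D = 1.45 mA

k_p = μ_pC_ox · (W/L) = 5.12 mA/V².
V_ov = V_SG − |V_tp| = 2.18 − 1.46 = 0.72 V.
Since V_SD = 4.09 V ≥ V_ov = 0.72 V, the device is in saturation.
I_D = ½ k_p V_ov² (1 + λ V_SD) = 0.5 × 5.12 × 0.72² × (1 + 0.022 × 4.09) = 1.45 mA.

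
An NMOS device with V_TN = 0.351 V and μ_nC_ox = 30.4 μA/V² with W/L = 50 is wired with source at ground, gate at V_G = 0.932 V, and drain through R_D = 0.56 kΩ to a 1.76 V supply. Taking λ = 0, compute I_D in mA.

I_D = 0.257 mA

V_GS = V_G = 0.932 V, so V_ov = 0.932 − 0.351 = 0.581 V.
k_n = μ_nC_ox · (W/L) = 1.52 mA/V².
Assume saturation: I_D = ½ k_n V_ov² = 0.5 × 1.52 × 0.581² = 0.257 mA, giving V_DS = V_DD − I_D R_D = 1.76 − 0.257 × 0.56 = 1.62 V.
V_DS = 1.62 V ≥ V_ov = 0.581 V, confirming saturation.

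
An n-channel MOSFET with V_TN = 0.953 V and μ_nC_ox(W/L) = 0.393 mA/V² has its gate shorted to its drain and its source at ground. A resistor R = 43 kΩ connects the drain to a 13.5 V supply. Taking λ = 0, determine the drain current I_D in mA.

With gate tied to drain, V_GS = V_DS ≥ V_GS − V_TN, so the device is in saturation.
KCL at the drain: ½ k_n (V_GS − V_TN)² = (V_DD − V_GS)/R.
Let x = V_GS − 0.953. Then 8.45 x² + x − 12.55 = 0, giving x = 1.16 V (positive root), so V_GS = 2.11 V.
I_D = (V_DD − V_GS)/R = (13.5 − 2.11) / 43 = 0.265 mA.

I_D = 0.265 mA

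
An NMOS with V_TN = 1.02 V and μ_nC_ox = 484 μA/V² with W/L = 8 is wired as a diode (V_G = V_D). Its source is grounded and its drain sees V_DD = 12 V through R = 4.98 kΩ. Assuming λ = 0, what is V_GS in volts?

V_GS = 2.04 V

With gate tied to drain, V_GS = V_DS ≥ V_GS − V_TN, so the device is in saturation.
k_n = μ_nC_ox · (W/L) = 3.872 mA/V².
KCL at the drain: ½ k_n (V_GS − V_TN)² = (V_DD − V_GS)/R.
Let x = V_GS − 1.02. Then 9.64 x² + x − 10.98 = 0, giving x = 1.02 V (positive root), so V_GS = 2.04 V.
I_D = (V_DD − V_GS)/R = (12 − 2.04) / 4.98 = 2 mA.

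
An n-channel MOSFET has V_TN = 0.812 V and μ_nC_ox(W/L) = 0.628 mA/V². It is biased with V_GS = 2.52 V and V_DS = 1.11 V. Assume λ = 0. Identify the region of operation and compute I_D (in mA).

V_ov = V_GS − V_TN = 2.52 − 0.812 = 1.71 V.
Since V_DS = 1.11 V < V_ov = 1.71 V, the device is in the triode region.
I_D = k_n [V_ov · V_DS − ½ V_DS²] = 0.628 × [1.71 × 1.11 − 0.5 × 1.11²] = 0.804 mA.

Triode; I_D = 0.804 mA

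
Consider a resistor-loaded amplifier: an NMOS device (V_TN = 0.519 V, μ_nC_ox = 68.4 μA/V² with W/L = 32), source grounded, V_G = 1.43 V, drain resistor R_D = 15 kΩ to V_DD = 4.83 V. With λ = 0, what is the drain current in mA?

V_GS = V_G = 1.43 V, so V_ov = 1.43 − 0.519 = 0.911 V.
k_n = μ_nC_ox · (W/L) = 2.189 mA/V².
Assume saturation: I_D = ½ k_n V_ov² = 0.5 × 2.189 × 0.911² = 0.908 mA, giving V_DS = V_DD − I_D R_D = 4.83 − 0.908 × 15 = -8.79 V.
But -8.79 V < V_ov = 0.911 V, so the device is actually in triode.
In triode I_D = k_n[V_ov V_DS − ½ V_DS²] and I_D = (V_DD − V_DS)/R_D. Equating: 16.4 V_DS² − 30.91 V_DS + 4.83 = 0, giving V_DS = 0.172 V (the root below V_ov).
I_D = (4.83 − 0.172) / 15 = 0.311 mA.

I_D = 0.311 mA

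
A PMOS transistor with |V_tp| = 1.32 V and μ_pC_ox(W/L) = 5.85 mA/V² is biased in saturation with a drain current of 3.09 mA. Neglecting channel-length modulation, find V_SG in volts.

V_SG = 2.35 V

In saturation I_D = ½ k_p (V_SG − |V_tp|)², so V_SG − |V_tp| = √(2 I_D / k_p) = √(2 × 3.09 / 5.85) = 1.03 V.
V_SG = 1.32 + 1.03 = 2.35 V.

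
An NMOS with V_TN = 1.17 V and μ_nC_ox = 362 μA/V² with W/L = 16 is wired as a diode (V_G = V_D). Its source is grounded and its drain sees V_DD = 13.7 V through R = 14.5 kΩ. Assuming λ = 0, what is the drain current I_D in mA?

With gate tied to drain, V_GS = V_DS ≥ V_GS − V_TN, so the device is in saturation.
k_n = μ_nC_ox · (W/L) = 5.792 mA/V².
KCL at the drain: ½ k_n (V_GS − V_TN)² = (V_DD − V_GS)/R.
Let x = V_GS − 1.17. Then 42 x² + x − 12.53 = 0, giving x = 0.534 V (positive root), so V_GS = 1.7 V.
I_D = (V_DD − V_GS)/R = (13.7 − 1.7) / 14.5 = 0.827 mA.

I_D = 0.827 mA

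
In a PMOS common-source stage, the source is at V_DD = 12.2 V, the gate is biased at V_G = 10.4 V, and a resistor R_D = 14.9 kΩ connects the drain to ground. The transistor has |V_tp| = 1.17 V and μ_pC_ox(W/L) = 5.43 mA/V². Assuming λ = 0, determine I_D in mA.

V_SG = V_DD − V_G = 12.2 − 10.4 = 1.8 V, so V_ov = 1.8 − 1.17 = 0.63 V.
Assume saturation: I_D = ½ k_p V_ov² = 0.5 × 5.43 × 0.63² = 1.08 mA, giving V_SD = V_DD − I_D R_D = 12.2 − 1.08 × 14.9 = -3.86 V.
But -3.86 V < V_ov = 0.63 V, so the device is actually in triode.
In triode I_D = k_p[V_ov V_SD − ½ V_SD²] and I_D = (V_DD − V_SD)/R_D. Equating: 40.5 V_SD² − 51.97 V_SD + 12.2 = 0, giving V_SD = 0.309 V (the root below V_ov).
I_D = (12.2 − 0.309) / 14.9 = 0.798 mA.

I_D = 0.798 mA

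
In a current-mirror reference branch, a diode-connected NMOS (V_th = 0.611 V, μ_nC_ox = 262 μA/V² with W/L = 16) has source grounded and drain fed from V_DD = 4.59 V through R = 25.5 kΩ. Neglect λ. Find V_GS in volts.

With gate tied to drain, V_GS = V_DS ≥ V_GS − V_th, so the device is in saturation.
k_n = μ_nC_ox · (W/L) = 4.192 mA/V².
KCL at the drain: ½ k_n (V_GS − V_th)² = (V_DD − V_GS)/R.
Let x = V_GS − 0.611. Then 53.4 x² + x − 3.979 = 0, giving x = 0.264 V (positive root), so V_GS = 0.875 V.
I_D = (V_DD − V_GS)/R = (4.59 − 0.875) / 25.5 = 0.146 mA.

V_GS = 0.875 V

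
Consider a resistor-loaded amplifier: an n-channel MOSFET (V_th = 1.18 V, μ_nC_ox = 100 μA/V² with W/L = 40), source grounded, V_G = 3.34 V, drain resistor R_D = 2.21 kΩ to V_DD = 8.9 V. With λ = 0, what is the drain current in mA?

V_GS = V_G = 3.34 V, so V_ov = 3.34 − 1.18 = 2.16 V.
k_n = μ_nC_ox · (W/L) = 4 mA/V².
Assume saturation: I_D = ½ k_n V_ov² = 0.5 × 4 × 2.16² = 9.33 mA, giving V_DS = V_DD − I_D R_D = 8.9 − 9.33 × 2.21 = -11.7 V.
But -11.7 V < V_ov = 2.16 V, so the device is actually in triode.
In triode I_D = k_n[V_ov V_DS − ½ V_DS²] and I_D = (V_DD − V_DS)/R_D. Equating: 4.42 V_DS² − 20.09 V_DS + 8.9 = 0, giving V_DS = 0.497 V (the root below V_ov).
I_D = (8.9 − 0.497) / 2.21 = 3.8 mA.

I_D = 3.80 mA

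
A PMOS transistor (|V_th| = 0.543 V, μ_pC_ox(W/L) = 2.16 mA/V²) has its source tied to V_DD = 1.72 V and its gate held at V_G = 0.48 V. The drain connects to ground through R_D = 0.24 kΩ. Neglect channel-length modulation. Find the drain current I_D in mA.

I_D = 0.525 mA

V_SG = V_DD − V_G = 1.72 − 0.48 = 1.24 V, so V_ov = 1.24 − 0.543 = 0.697 V.
Assume saturation: I_D = ½ k_p V_ov² = 0.5 × 2.16 × 0.697² = 0.525 mA, giving V_SD = V_DD − I_D R_D = 1.72 − 0.525 × 0.24 = 1.59 V.
V_SD = 1.59 V ≥ V_ov = 0.697 V, confirming saturation.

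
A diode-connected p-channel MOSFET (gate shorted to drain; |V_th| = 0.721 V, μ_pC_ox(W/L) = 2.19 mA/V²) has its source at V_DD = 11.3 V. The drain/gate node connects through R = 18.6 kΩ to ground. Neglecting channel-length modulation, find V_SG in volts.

With gate tied to drain, V_SG = V_SD ≥ V_SG − |V_th|, so the device is in saturation.
KCL at the drain: ½ k_p (V_SG − |V_th|)² = (V_DD − V_SG)/R.
Let x = V_SG − 0.721. Then 20.4 x² + x − 10.58 = 0, giving x = 0.697 V (positive root), so V_SG = 1.42 V.
I_D = (V_DD − V_SG)/R = (11.3 − 1.42) / 18.6 = 0.531 mA.

V_SG = 1.42 V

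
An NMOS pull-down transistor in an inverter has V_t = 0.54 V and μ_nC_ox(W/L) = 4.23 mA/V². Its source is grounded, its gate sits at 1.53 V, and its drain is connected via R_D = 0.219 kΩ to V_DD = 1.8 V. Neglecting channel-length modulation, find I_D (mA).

I_D = 2.07 mA

V_GS = V_G = 1.53 V, so V_ov = 1.53 − 0.54 = 0.99 V.
Assume saturation: I_D = ½ k_n V_ov² = 0.5 × 4.23 × 0.99² = 2.07 mA, giving V_DS = V_DD − I_D R_D = 1.8 − 2.07 × 0.219 = 1.35 V.
V_DS = 1.35 V ≥ V_ov = 0.99 V, confirming saturation.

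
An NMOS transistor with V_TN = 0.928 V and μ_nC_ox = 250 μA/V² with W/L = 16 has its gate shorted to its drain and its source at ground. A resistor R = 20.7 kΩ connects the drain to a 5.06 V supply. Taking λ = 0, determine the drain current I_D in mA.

With gate tied to drain, V_GS = V_DS ≥ V_GS − V_TN, so the device is in saturation.
k_n = μ_nC_ox · (W/L) = 4 mA/V².
KCL at the drain: ½ k_n (V_GS − V_TN)² = (V_DD − V_GS)/R.
Let x = V_GS − 0.928. Then 41.4 x² + x − 4.132 = 0, giving x = 0.304 V (positive root), so V_GS = 1.23 V.
I_D = (V_DD − V_GS)/R = (5.06 − 1.23) / 20.7 = 0.185 mA.

I_D = 0.185 mA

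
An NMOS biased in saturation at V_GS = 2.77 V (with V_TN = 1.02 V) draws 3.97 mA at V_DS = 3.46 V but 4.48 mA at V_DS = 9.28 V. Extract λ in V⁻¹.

λ = 0.0239 V⁻¹

With V_GS fixed, I_D ∝ (1 + λ V_DS) in saturation, so I_D2/I_D1 = (1 + λ V_DS2)/(1 + λ V_DS1).
4.48/3.97 = 1.128 = (1 + 9.28 λ)/(1 + 3.46 λ).
Solving: λ (I_D1 V_DS2 − I_D2 V_DS1) = I_D2 − I_D1, so λ = (4.48 − 3.97) / (3.97 × 9.28 − 4.48 × 3.46) = 0.51 / 21.3 = 0.0239 V⁻¹.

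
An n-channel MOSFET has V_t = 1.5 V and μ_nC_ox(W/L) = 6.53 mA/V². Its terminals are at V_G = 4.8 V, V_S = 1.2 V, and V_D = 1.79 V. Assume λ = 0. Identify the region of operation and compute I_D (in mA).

Triode; I_D = 6.95 mA

V_GS = V_G − V_S = 4.8 − 1.2 = 3.6 V; V_DS = V_D − V_S = 1.79 − 1.2 = 0.59 V.
V_ov = V_GS − V_t = 3.6 − 1.5 = 2.1 V.
Since V_DS = 0.59 V < V_ov = 2.1 V, the device is in the triode region.
I_D = k_n [V_ov · V_DS − ½ V_DS²] = 6.53 × [2.1 × 0.59 − 0.5 × 0.59²] = 6.95 mA.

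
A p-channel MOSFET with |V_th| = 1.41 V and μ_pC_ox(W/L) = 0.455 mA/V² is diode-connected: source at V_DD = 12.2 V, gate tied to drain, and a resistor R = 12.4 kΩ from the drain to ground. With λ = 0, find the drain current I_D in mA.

I_D = 0.726 mA

With gate tied to drain, V_SG = V_SD ≥ V_SG − |V_th|, so the device is in saturation.
KCL at the drain: ½ k_p (V_SG − |V_th|)² = (V_DD − V_SG)/R.
Let x = V_SG − 1.41. Then 2.82 x² + x − 10.79 = 0, giving x = 1.79 V (positive root), so V_SG = 3.2 V.
I_D = (V_DD − V_SG)/R = (12.2 − 3.2) / 12.4 = 0.726 mA.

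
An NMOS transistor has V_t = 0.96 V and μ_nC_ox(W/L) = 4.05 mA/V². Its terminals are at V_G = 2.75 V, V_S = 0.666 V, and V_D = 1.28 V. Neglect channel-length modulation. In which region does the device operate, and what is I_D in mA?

Triode; I_D = 2.03 mA

V_GS = V_G − V_S = 2.75 − 0.666 = 2.08 V; V_DS = V_D − V_S = 1.28 − 0.666 = 0.614 V.
V_ov = V_GS − V_t = 2.08 − 0.96 = 1.12 V.
Since V_DS = 0.614 V < V_ov = 1.12 V, the device is in the triode region.
I_D = k_n [V_ov · V_DS − ½ V_DS²] = 4.05 × [1.12 × 0.614 − 0.5 × 0.614²] = 2.03 mA.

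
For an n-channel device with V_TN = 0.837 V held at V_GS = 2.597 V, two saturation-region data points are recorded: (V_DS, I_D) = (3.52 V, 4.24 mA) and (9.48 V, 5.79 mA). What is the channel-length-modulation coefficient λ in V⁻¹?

λ = 0.0782 V⁻¹

With V_GS fixed, I_D ∝ (1 + λ V_DS) in saturation, so I_D2/I_D1 = (1 + λ V_DS2)/(1 + λ V_DS1).
5.79/4.24 = 1.366 = (1 + 9.48 λ)/(1 + 3.52 λ).
Solving: λ (I_D1 V_DS2 − I_D2 V_DS1) = I_D2 − I_D1, so λ = (5.79 − 4.24) / (4.24 × 9.48 − 5.79 × 3.52) = 1.55 / 19.8 = 0.0782 V⁻¹.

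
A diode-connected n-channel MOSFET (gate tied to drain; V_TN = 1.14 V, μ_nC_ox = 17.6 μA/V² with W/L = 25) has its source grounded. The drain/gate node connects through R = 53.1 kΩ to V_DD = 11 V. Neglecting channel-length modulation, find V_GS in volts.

With gate tied to drain, V_GS = V_DS ≥ V_GS − V_TN, so the device is in saturation.
k_n = μ_nC_ox · (W/L) = 0.44 mA/V².
KCL at the drain: ½ k_n (V_GS − V_TN)² = (V_DD − V_GS)/R.
Let x = V_GS − 1.14. Then 11.7 x² + x − 9.86 = 0, giving x = 0.877 V (positive root), so V_GS = 2.02 V.
I_D = (V_DD − V_GS)/R = (11 − 2.02) / 53.1 = 0.169 mA.

V_GS = 2.02 V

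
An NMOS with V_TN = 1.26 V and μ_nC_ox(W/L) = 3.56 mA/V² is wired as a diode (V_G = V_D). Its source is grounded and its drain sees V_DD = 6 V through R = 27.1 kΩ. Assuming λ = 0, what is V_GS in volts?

V_GS = 1.56 V

With gate tied to drain, V_GS = V_DS ≥ V_GS − V_TN, so the device is in saturation.
KCL at the drain: ½ k_n (V_GS − V_TN)² = (V_DD − V_GS)/R.
Let x = V_GS − 1.26. Then 48.2 x² + x − 4.74 = 0, giving x = 0.303 V (positive root), so V_GS = 1.56 V.
I_D = (V_DD − V_GS)/R = (6 − 1.56) / 27.1 = 0.164 mA.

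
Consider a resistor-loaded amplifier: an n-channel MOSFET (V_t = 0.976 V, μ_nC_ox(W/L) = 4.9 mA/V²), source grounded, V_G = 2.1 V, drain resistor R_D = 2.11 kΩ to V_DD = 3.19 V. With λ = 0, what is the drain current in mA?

V_GS = V_G = 2.1 V, so V_ov = 2.1 − 0.976 = 1.12 V.
Assume saturation: I_D = ½ k_n V_ov² = 0.5 × 4.9 × 1.12² = 3.1 mA, giving V_DS = V_DD − I_D R_D = 3.19 − 3.1 × 2.11 = -3.34 V.
But -3.34 V < V_ov = 1.12 V, so the device is actually in triode.
In triode I_D = k_n[V_ov V_DS − ½ V_DS²] and I_D = (V_DD − V_DS)/R_D. Equating: 5.17 V_DS² − 12.62 V_DS + 3.19 = 0, giving V_DS = 0.286 V (the root below V_ov).
I_D = (3.19 − 0.286) / 2.11 = 1.38 mA.

I_D = 1.38 mA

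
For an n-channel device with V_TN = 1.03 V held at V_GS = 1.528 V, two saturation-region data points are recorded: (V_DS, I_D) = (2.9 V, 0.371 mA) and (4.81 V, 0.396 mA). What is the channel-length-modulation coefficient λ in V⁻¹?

With V_GS fixed, I_D ∝ (1 + λ V_DS) in saturation, so I_D2/I_D1 = (1 + λ V_DS2)/(1 + λ V_DS1).
0.396/0.371 = 1.067 = (1 + 4.81 λ)/(1 + 2.9 λ).
Solving: λ (I_D1 V_DS2 − I_D2 V_DS1) = I_D2 − I_D1, so λ = (0.396 − 0.371) / (0.371 × 4.81 − 0.396 × 2.9) = 0.025 / 0.636 = 0.0393 V⁻¹.

λ = 0.0393 V⁻¹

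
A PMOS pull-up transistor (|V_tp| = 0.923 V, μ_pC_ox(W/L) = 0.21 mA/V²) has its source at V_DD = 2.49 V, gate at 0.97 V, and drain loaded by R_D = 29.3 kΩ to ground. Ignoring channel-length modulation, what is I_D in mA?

I_D = 0.0374 mA

V_SG = V_DD − V_G = 2.49 − 0.97 = 1.52 V, so V_ov = 1.52 − 0.923 = 0.597 V.
Assume saturation: I_D = ½ k_p V_ov² = 0.5 × 0.21 × 0.597² = 0.0374 mA, giving V_SD = V_DD − I_D R_D = 2.49 − 0.0374 × 29.3 = 1.39 V.
V_SD = 1.39 V ≥ V_ov = 0.597 V, confirming saturation.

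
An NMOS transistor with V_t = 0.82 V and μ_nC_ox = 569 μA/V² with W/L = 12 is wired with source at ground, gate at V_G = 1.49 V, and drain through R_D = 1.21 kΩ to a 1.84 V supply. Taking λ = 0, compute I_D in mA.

I_D = 1.22 mA

V_GS = V_G = 1.49 V, so V_ov = 1.49 − 0.82 = 0.67 V.
k_n = μ_nC_ox · (W/L) = 6.828 mA/V².
Assume saturation: I_D = ½ k_n V_ov² = 0.5 × 6.828 × 0.67² = 1.53 mA, giving V_DS = V_DD − I_D R_D = 1.84 − 1.53 × 1.21 = -0.0144 V.
But -0.0144 V < V_ov = 0.67 V, so the device is actually in triode.
In triode I_D = k_n[V_ov V_DS − ½ V_DS²] and I_D = (V_DD − V_DS)/R_D. Equating: 4.13 V_DS² − 6.535 V_DS + 1.84 = 0, giving V_DS = 0.366 V (the root below V_ov).
I_D = (1.84 − 0.366) / 1.21 = 1.22 mA.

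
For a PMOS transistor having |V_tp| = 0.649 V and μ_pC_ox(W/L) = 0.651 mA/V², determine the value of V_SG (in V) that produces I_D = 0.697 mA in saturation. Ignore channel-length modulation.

In saturation I_D = ½ k_p (V_SG − |V_tp|)², so V_SG − |V_tp| = √(2 I_D / k_p) = √(2 × 0.697 / 0.651) = 1.46 V.
V_SG = 0.649 + 1.46 = 2.11 V.

V_SG = 2.11 V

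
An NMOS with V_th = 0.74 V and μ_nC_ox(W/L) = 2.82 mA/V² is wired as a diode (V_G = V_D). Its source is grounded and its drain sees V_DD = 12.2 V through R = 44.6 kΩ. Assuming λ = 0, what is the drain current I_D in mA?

I_D = 0.248 mA

With gate tied to drain, V_GS = V_DS ≥ V_GS − V_th, so the device is in saturation.
KCL at the drain: ½ k_n (V_GS − V_th)² = (V_DD − V_GS)/R.
Let x = V_GS − 0.74. Then 62.9 x² + x − 11.46 = 0, giving x = 0.419 V (positive root), so V_GS = 1.16 V.
I_D = (V_DD − V_GS)/R = (12.2 − 1.16) / 44.6 = 0.248 mA.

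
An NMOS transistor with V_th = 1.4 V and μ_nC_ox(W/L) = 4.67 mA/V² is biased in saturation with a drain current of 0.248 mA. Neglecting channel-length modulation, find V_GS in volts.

In saturation I_D = ½ k_n (V_GS − V_th)², so V_GS − V_th = √(2 I_D / k_n) = √(2 × 0.248 / 4.67) = 0.326 V.
V_GS = 1.4 + 0.326 = 1.73 V.

V_GS = 1.73 V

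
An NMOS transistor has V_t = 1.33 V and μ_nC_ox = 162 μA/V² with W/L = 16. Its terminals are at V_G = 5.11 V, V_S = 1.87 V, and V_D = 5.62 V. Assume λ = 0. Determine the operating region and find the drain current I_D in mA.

Saturation; I_D = 4.73 mA

V_GS = V_G − V_S = 5.11 − 1.87 = 3.24 V; V_DS = V_D − V_S = 5.62 − 1.87 = 3.75 V.
k_n = μ_nC_ox · (W/L) = 2.592 mA/V².
V_ov = V_GS − V_t = 3.24 − 1.33 = 1.91 V.
Since V_DS = 3.75 V ≥ V_ov = 1.91 V, the device is in saturation.
I_D = ½ k_n V_ov² = 0.5 × 2.592 × 1.91² = 4.73 mA.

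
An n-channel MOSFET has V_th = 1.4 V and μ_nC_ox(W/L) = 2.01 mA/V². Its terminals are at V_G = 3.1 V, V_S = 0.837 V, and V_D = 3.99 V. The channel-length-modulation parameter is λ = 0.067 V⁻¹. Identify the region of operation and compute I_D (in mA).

V_GS = V_G − V_S = 3.1 − 0.837 = 2.26 V; V_DS = V_D − V_S = 3.99 − 0.837 = 3.15 V.
V_ov = V_GS − V_th = 2.26 − 1.4 = 0.863 V.
Since V_DS = 3.15 V ≥ V_ov = 0.863 V, the device is in saturation.
I_D = ½ k_n V_ov² (1 + λ V_DS) = 0.5 × 2.01 × 0.863² × (1 + 0.067 × 3.15) = 0.907 mA.

Saturation; I_D = 0.907 mA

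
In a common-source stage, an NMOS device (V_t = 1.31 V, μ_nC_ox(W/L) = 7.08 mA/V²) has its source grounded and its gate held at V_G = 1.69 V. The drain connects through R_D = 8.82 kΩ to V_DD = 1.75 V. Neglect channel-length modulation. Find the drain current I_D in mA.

V_GS = V_G = 1.69 V, so V_ov = 1.69 − 1.31 = 0.38 V.
Assume saturation: I_D = ½ k_n V_ov² = 0.5 × 7.08 × 0.38² = 0.511 mA, giving V_DS = V_DD − I_D R_D = 1.75 − 0.511 × 8.82 = -2.76 V.
But -2.76 V < V_ov = 0.38 V, so the device is actually in triode.
In triode I_D = k_n[V_ov V_DS − ½ V_DS²] and I_D = (V_DD − V_DS)/R_D. Equating: 31.2 V_DS² − 24.73 V_DS + 1.75 = 0, giving V_DS = 0.0786 V (the root below V_ov).
I_D = (1.75 − 0.0786) / 8.82 = 0.19 mA.

I_D = 0.190 mA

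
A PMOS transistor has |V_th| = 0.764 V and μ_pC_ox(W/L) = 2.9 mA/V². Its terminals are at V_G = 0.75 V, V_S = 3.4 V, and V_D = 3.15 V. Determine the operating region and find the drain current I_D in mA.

Triode; I_D = 1.28 mA

V_SG = V_S − V_G = 3.4 − 0.75 = 2.65 V; V_SD = V_S − V_D = 3.4 − 3.15 = 0.25 V.
V_ov = V_SG − |V_th| = 2.65 − 0.764 = 1.89 V.
Since V_SD = 0.25 V < V_ov = 1.89 V, the device is in the triode region.
I_D = k_p [V_ov · V_SD − ½ V_SD²] = 2.9 × [1.89 × 0.25 − 0.5 × 0.25²] = 1.28 mA.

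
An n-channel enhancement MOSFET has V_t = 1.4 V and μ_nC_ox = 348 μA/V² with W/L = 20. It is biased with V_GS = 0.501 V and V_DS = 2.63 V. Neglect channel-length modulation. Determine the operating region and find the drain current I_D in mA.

V_GS = 0.501 V < V_t = 1.4 V, so the transistor is in cutoff.

Cutoff; I_D = 0 mA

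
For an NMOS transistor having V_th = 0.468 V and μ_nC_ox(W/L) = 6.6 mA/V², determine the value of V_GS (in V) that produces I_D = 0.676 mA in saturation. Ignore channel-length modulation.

V_GS = 0.921 V

In saturation I_D = ½ k_n (V_GS − V_th)², so V_GS − V_th = √(2 I_D / k_n) = √(2 × 0.676 / 6.6) = 0.453 V.
V_GS = 0.468 + 0.453 = 0.921 V.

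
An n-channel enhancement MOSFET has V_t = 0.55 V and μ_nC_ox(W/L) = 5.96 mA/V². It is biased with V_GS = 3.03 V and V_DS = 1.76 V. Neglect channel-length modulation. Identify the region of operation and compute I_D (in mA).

Triode; I_D = 16.8 mA

V_ov = V_GS − V_t = 3.03 − 0.55 = 2.48 V.
Since V_DS = 1.76 V < V_ov = 2.48 V, the device is in the triode region.
I_D = k_n [V_ov · V_DS − ½ V_DS²] = 5.96 × [2.48 × 1.76 − 0.5 × 1.76²] = 16.8 mA.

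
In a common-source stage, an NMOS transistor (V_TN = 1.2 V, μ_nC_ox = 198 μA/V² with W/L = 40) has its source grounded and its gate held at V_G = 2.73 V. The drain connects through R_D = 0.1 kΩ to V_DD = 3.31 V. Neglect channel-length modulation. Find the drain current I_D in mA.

I_D = 9.27 mA

V_GS = V_G = 2.73 V, so V_ov = 2.73 − 1.2 = 1.53 V.
k_n = μ_nC_ox · (W/L) = 7.92 mA/V².
Assume saturation: I_D = ½ k_n V_ov² = 0.5 × 7.92 × 1.53² = 9.27 mA, giving V_DS = V_DD − I_D R_D = 3.31 − 9.27 × 0.1 = 2.38 V.
V_DS = 2.38 V ≥ V_ov = 1.53 V, confirming saturation.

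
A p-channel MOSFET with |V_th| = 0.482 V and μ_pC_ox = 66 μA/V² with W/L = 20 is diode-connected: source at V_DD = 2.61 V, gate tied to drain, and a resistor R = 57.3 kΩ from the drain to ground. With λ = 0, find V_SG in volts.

V_SG = 0.706 V

With gate tied to drain, V_SG = V_SD ≥ V_SG − |V_th|, so the device is in saturation.
k_p = μ_pC_ox · (W/L) = 1.32 mA/V².
KCL at the drain: ½ k_p (V_SG − |V_th|)² = (V_DD − V_SG)/R.
Let x = V_SG − 0.482. Then 37.8 x² + x − 2.128 = 0, giving x = 0.224 V (positive root), so V_SG = 0.706 V.
I_D = (V_DD − V_SG)/R = (2.61 − 0.706) / 57.3 = 0.0332 mA.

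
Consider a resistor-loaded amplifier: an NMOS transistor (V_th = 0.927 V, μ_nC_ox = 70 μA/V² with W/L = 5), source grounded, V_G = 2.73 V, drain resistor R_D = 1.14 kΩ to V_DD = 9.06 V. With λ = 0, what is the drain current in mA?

I_D = 0.569 mA

V_GS = V_G = 2.73 V, so V_ov = 2.73 − 0.927 = 1.8 V.
k_n = μ_nC_ox · (W/L) = 0.35 mA/V².
Assume saturation: I_D = ½ k_n V_ov² = 0.5 × 0.35 × 1.8² = 0.569 mA, giving V_DS = V_DD − I_D R_D = 9.06 − 0.569 × 1.14 = 8.41 V.
V_DS = 8.41 V ≥ V_ov = 1.8 V, confirming saturation.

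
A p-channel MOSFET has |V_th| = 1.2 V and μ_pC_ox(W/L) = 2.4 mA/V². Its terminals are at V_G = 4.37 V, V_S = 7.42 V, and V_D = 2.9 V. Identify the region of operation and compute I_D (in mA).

V_SG = V_S − V_G = 7.42 − 4.37 = 3.05 V; V_SD = V_S − V_D = 7.42 − 2.9 = 4.52 V.
V_ov = V_SG − |V_th| = 3.05 − 1.2 = 1.85 V.
Since V_SD = 4.52 V ≥ V_ov = 1.85 V, the device is in saturation.
I_D = ½ k_p V_ov² = 0.5 × 2.4 × 1.85² = 4.11 mA.

Saturation; I_D = 4.11 mA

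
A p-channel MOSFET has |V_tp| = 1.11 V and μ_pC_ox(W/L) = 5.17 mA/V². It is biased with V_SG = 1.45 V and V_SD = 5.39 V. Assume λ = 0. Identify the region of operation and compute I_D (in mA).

Saturation; I_D = 0.299 mA

V_ov = V_SG − |V_tp| = 1.45 − 1.11 = 0.34 V.
Since V_SD = 5.39 V ≥ V_ov = 0.34 V, the device is in saturation.
I_D = ½ k_p V_ov² = 0.5 × 5.17 × 0.34² = 0.299 mA.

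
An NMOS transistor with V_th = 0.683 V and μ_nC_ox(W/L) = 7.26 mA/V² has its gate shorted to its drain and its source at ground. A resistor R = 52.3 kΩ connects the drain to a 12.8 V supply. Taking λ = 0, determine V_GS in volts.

V_GS = 0.933 V

With gate tied to drain, V_GS = V_DS ≥ V_GS − V_th, so the device is in saturation.
KCL at the drain: ½ k_n (V_GS − V_th)² = (V_DD − V_GS)/R.
Let x = V_GS − 0.683. Then 190 x² + x − 12.12 = 0, giving x = 0.25 V (positive root), so V_GS = 0.933 V.
I_D = (V_DD − V_GS)/R = (12.8 − 0.933) / 52.3 = 0.227 mA.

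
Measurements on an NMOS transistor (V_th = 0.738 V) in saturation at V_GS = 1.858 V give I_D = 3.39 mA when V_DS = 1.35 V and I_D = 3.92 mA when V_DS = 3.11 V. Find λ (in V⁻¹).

With V_GS fixed, I_D ∝ (1 + λ V_DS) in saturation, so I_D2/I_D1 = (1 + λ V_DS2)/(1 + λ V_DS1).
3.92/3.39 = 1.156 = (1 + 3.11 λ)/(1 + 1.35 λ).
Solving: λ (I_D1 V_DS2 − I_D2 V_DS1) = I_D2 − I_D1, so λ = (3.92 − 3.39) / (3.39 × 3.11 − 3.92 × 1.35) = 0.53 / 5.25 = 0.101 V⁻¹.

λ = 0.101 V⁻¹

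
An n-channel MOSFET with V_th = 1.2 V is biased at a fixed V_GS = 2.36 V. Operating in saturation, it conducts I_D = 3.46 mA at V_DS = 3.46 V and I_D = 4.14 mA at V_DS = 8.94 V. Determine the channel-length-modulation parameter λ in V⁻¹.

λ = 0.0409 V⁻¹

With V_GS fixed, I_D ∝ (1 + λ V_DS) in saturation, so I_D2/I_D1 = (1 + λ V_DS2)/(1 + λ V_DS1).
4.14/3.46 = 1.197 = (1 + 8.94 λ)/(1 + 3.46 λ).
Solving: λ (I_D1 V_DS2 − I_D2 V_DS1) = I_D2 − I_D1, so λ = (4.14 − 3.46) / (3.46 × 8.94 − 4.14 × 3.46) = 0.68 / 16.6 = 0.0409 V⁻¹.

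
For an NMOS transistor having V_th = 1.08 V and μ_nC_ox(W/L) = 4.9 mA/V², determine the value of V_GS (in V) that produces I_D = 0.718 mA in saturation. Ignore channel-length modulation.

In saturation I_D = ½ k_n (V_GS − V_th)², so V_GS − V_th = √(2 I_D / k_n) = √(2 × 0.718 / 4.9) = 0.541 V.
V_GS = 1.08 + 0.541 = 1.62 V.

V_GS = 1.62 V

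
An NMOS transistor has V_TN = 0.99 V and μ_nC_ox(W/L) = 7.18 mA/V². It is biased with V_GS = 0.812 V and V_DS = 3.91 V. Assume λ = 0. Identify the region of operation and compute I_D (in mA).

Cutoff; I_D = 0 mA

V_GS = 0.812 V < V_TN = 0.99 V, so the transistor is in cutoff.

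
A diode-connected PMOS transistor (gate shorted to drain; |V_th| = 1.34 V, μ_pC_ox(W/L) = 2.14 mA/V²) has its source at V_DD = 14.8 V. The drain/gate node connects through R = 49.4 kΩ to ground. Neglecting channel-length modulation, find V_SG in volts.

With gate tied to drain, V_SG = V_SD ≥ V_SG − |V_th|, so the device is in saturation.
KCL at the drain: ½ k_p (V_SG − |V_th|)² = (V_DD − V_SG)/R.
Let x = V_SG − 1.34. Then 52.9 x² + x − 13.46 = 0, giving x = 0.495 V (positive root), so V_SG = 1.84 V.
I_D = (V_DD − V_SG)/R = (14.8 − 1.84) / 49.4 = 0.262 mA.

V_SG = 1.84 V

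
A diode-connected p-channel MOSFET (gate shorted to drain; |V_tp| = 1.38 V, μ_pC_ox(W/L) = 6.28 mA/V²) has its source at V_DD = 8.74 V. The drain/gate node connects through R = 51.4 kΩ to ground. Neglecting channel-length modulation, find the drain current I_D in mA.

I_D = 0.139 mA

With gate tied to drain, V_SG = V_SD ≥ V_SG − |V_tp|, so the device is in saturation.
KCL at the drain: ½ k_p (V_SG − |V_tp|)² = (V_DD − V_SG)/R.
Let x = V_SG − 1.38. Then 161 x² + x − 7.36 = 0, giving x = 0.21 V (positive root), so V_SG = 1.59 V.
I_D = (V_DD − V_SG)/R = (8.74 − 1.59) / 51.4 = 0.139 mA.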